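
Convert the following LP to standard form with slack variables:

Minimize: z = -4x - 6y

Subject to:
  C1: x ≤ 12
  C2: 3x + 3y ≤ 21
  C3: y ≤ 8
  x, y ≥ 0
min z = -4x - 6y

s.t.
  x + s1 = 12
  3x + 3y + s2 = 21
  y + s3 = 8
  x, y, s1, s2, s3 ≥ 0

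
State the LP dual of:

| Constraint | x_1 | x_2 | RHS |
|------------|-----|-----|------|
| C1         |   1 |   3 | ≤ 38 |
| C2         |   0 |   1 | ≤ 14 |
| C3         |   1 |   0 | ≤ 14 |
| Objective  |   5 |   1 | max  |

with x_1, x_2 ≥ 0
Minimize: z = 38y1 + 14y2 + 14y3

Subject to:
  C1: -y1 - y3 ≤ -5
  C2: -3y1 - y2 ≤ -1
  y1, y2, y3 ≥ 0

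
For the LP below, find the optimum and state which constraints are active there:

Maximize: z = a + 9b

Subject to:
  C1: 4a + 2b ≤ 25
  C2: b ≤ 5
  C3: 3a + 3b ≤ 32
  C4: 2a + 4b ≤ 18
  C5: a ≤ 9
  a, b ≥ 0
Optimal: a = 0, b = 4.5
Slack at optimum:
  C1: slack = 16
  C2: slack = 0.5
  C3: slack = 18.5
  C4: slack = 0 (binding)
  C5: slack = 9
  a ≥ 0: a = 0 (binding)
  b ≥ 0: b = 4.5
Binding constraints: C4, a ≥ 0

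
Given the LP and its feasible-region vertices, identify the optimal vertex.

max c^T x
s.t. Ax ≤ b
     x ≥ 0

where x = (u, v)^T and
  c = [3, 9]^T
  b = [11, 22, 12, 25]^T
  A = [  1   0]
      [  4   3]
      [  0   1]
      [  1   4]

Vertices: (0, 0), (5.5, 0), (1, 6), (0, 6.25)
(1, 6) with z = 57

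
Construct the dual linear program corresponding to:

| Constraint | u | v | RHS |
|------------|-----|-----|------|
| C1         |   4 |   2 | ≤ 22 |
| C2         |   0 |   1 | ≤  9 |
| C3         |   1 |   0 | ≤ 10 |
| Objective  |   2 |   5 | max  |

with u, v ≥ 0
Minimize: z = 22y1 + 9y2 + 10y3

Subject to:
  C1: -4y1 - y3 ≤ -2
  C2: -2y1 - y2 ≤ -5
  y1, y2, y3 ≥ 0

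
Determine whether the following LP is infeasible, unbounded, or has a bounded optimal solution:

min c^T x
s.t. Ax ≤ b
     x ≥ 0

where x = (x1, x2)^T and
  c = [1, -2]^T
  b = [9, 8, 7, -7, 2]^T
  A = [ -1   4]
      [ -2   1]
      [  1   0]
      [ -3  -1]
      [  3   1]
One constraint requires 3x1 + x2 ≤ 2, while the constraint -3x1 - x2 ≤ -7 is equivalent to 3x1 + x2 ≥ 7. Together they would need 7 ≤ 3x1 + x2 ≤ 2, which is impossible since 7 > 2. No point satisfies all constraints.

Infeasible: no point satisfies all constraints simultaneously.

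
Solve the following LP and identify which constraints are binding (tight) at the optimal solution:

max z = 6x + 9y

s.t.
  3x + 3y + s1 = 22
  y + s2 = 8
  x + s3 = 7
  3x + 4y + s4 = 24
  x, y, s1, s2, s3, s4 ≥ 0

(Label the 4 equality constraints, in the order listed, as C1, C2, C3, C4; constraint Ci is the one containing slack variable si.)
Optimal: x = 0, y = 6
Binding: C4, x ≥ 0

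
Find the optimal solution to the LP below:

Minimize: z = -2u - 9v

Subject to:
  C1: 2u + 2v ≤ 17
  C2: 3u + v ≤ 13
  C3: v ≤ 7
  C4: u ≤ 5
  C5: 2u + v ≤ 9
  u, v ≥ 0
Each vertex is the intersection of two constraint boundaries that also satisfies all remaining constraints:
  u = 0 and v = 0 → (0, 0)
  3u + v = 13 and v = 0 → (4.333, 0)
  3u + v = 13 and 2u + v = 9 → (4, 1)
  v = 7 and 2u + v = 9 → (1, 7)
  v = 7 and u = 0 → (0, 7)

Evaluating z = -2u - 9v at each vertex:
  (0, 0): z = 0
  (4.333, 0): z = -8.667
  (4, 1): z = -17
  (1, 7): z = -65
  (0, 7): z = -63

The minimum is at (1, 7) with z = -65.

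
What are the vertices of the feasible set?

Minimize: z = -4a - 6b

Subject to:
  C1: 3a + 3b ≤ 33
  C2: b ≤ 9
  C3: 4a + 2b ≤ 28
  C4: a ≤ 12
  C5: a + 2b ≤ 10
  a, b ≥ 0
Each vertex is the intersection of two constraint boundaries that also satisfies all remaining constraints:
  a = 0 and b = 0 → (0, 0)
  4a + 2b = 28 and b = 0 → (7, 0)
  4a + 2b = 28 and a + 2b = 10 → (6, 2)
  a + 2b = 10 and a = 0 → (0, 5)

Vertices: (0, 0), (7, 0), (6, 2), (0, 5)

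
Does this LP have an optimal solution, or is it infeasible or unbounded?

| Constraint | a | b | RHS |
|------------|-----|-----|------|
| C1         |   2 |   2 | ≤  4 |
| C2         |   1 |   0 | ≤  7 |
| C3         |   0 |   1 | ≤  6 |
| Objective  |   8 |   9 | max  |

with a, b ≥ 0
The point (0, 2) satisfies every constraint, so the LP is feasible; the constraints give a ≤ 7 and b ≤ 6, which with a, b ≥ 0 keep the feasible region inside a bounded box. A feasible, bounded LP attains a finite optimum at a vertex.

Bounded optimum: z* = 18 at (0, 2).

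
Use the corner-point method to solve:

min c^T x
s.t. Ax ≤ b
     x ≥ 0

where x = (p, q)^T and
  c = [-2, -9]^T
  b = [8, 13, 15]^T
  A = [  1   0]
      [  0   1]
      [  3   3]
Each vertex is the intersection of two constraint boundaries that also satisfies all remaining constraints:
  p = 0 and q = 0 → (0, 0)
  3p + 3q = 15 and q = 0 → (5, 0)
  3p + 3q = 15 and p = 0 → (0, 5)

Evaluating z = -2p - 9q at each vertex:
  (0, 0): z = 0
  (5, 0): z = -10
  (0, 5): z = -45

The minimum is at (0, 5) with z = -45.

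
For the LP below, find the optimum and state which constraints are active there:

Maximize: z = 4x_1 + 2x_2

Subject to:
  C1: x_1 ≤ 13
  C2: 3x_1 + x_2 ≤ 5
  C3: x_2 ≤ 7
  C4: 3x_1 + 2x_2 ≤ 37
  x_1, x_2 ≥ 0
Optimal: x_1 = 0, x_2 = 5
Binding: C2, x_1 ≥ 0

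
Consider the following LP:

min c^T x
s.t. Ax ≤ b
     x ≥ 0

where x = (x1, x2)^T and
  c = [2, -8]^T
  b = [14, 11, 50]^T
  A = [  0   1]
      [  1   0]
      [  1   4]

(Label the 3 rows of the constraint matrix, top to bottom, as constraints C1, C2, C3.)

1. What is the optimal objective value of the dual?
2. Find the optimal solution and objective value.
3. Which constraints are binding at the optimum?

1. -100 (by strong duality, equal to the primal optimum)
2. x1 = 0, x2 = 12.5, z = -100
3. C3, x1 ≥ 0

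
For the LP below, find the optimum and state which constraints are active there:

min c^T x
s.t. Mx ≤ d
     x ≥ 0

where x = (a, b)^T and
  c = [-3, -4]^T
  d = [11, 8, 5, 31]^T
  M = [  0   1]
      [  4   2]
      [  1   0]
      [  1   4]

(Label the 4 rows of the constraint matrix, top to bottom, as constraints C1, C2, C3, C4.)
Optimal: a = 0, b = 4
Binding: C2, a ≥ 0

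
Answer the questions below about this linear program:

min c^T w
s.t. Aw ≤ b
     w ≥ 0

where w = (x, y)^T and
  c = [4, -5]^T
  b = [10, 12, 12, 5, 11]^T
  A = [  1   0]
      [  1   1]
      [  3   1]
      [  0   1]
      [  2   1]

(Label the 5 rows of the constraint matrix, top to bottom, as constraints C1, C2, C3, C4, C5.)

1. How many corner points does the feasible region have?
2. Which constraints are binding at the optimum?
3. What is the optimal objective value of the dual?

1. 4
2. C4, x ≥ 0
3. -25 (by strong duality, equal to the primal optimum)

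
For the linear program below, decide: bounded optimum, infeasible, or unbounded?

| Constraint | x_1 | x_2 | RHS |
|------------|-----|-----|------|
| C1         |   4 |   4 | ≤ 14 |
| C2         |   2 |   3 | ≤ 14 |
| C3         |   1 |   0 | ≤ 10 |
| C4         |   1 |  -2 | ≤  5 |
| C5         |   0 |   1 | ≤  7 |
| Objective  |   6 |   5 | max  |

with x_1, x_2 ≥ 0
The point (3.5, 0) satisfies every constraint, so the LP is feasible; the constraints give x_1 ≤ 10 and x_2 ≤ 7, which with x_1, x_2 ≥ 0 keep the feasible region inside a bounded box. A feasible, bounded LP attains a finite optimum at a vertex.

Evaluating z = 6x_1 + 5x_2 at each vertex:
  (0, 0): z = 0
  (3.5, 0): z = 21
  (0, 3.5): z = 17.5

Feasible with finite optimum z* = 21 at (3.5, 0).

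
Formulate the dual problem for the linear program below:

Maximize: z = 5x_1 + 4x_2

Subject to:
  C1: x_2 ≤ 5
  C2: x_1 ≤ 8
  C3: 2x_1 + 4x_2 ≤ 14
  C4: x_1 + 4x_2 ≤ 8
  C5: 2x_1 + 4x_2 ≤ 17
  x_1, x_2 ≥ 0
Minimize: z = 5y1 + 8y2 + 14y3 + 8y4 + 17y5

Subject to:
  C1: -y2 - 2y3 - y4 - 2y5 ≤ -5
  C2: -y1 - 4y3 - 4y4 - 4y5 ≤ -4
  y1, y2, y3, y4, y5 ≥ 0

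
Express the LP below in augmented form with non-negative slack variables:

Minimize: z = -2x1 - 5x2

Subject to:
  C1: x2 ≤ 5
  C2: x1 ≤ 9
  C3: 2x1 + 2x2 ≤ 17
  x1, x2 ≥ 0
min z = -2x1 - 5x2

s.t.
  x2 + s1 = 5
  x1 + s2 = 9
  2x1 + 2x2 + s3 = 17
  x1, x2, s1, s2, s3 ≥ 0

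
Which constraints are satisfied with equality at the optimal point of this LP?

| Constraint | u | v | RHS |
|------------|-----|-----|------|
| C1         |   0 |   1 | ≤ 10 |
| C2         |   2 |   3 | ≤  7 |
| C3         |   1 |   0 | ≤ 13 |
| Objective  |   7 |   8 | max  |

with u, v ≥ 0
Optimal: u = 3.5, v = 0
Binding: C2, v ≥ 0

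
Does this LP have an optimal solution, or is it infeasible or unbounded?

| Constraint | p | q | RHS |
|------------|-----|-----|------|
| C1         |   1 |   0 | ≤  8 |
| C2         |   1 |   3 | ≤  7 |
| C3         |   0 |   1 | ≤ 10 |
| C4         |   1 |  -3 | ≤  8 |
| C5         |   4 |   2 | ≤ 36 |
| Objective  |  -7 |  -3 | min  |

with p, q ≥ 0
The point (7, 0) satisfies every constraint, so the LP is feasible; the constraints give p ≤ 8 and q ≤ 10, which with p, q ≥ 0 keep the feasible region inside a bounded box. A feasible, bounded LP attains a finite optimum at a vertex.

The LP has an optimal solution: (7, 0) with z = -49.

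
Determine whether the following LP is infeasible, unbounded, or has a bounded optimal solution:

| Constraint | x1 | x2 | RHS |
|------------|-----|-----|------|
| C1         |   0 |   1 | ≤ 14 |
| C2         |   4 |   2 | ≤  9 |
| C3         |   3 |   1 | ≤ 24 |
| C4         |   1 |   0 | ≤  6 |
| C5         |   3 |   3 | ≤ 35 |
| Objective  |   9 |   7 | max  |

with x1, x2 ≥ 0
The point (0, 4.5) satisfies every constraint, so the LP is feasible; the constraints give x1 ≤ 6 and x2 ≤ 14, which with x1, x2 ≥ 0 keep the feasible region inside a bounded box. A feasible, bounded LP attains a finite optimum at a vertex.

Evaluating z = 9x1 + 7x2 at each vertex:
  (0, 0): z = 0
  (2.25, 0): z = 20.25
  (0, 4.5): z = 31.5

The LP has an optimal solution: (0, 4.5) with z = 31.5.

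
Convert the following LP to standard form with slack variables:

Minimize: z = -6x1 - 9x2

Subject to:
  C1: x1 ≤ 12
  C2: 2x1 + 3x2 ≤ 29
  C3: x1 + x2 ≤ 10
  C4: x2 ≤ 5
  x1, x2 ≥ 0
min z = -6x1 - 9x2

s.t.
  x1 + s1 = 12
  2x1 + 3x2 + s2 = 29
  x1 + x2 + s3 = 10
  x2 + s4 = 5
  x1, x2, s1, s2, s3, s4 ≥ 0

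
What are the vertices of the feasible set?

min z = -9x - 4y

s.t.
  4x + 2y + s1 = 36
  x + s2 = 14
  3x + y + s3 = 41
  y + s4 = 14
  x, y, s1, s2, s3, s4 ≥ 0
Each vertex is the intersection of two constraint boundaries that also satisfies all remaining constraints:
  x = 0 and y = 0 → (0, 0)
  4x + 2y = 36 and y = 0 → (9, 0)
  4x + 2y = 36 and y = 14 → (2, 14)
  y = 14 and x = 0 → (0, 14)

Vertices: (0, 0), (9, 0), (2, 14), (0, 14)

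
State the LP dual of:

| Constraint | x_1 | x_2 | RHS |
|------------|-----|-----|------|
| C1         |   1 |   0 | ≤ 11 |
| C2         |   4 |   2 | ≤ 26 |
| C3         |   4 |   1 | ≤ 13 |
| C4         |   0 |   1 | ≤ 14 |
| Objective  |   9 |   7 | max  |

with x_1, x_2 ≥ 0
Minimize: z = 11y1 + 26y2 + 13y3 + 14y4

Subject to:
  C1: -y1 - 4y2 - 4y3 ≤ -9
  C2: -2y2 - y3 - y4 ≤ -7
  y1, y2, y3, y4 ≥ 0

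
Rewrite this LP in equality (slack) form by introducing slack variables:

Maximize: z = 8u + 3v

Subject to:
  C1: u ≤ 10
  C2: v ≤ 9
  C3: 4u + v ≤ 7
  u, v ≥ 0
max z = 8u + 3v

s.t.
  u + s1 = 10
  v + s2 = 9
  4u + v + s3 = 7
  u, v, s1, s2, s3 ≥ 0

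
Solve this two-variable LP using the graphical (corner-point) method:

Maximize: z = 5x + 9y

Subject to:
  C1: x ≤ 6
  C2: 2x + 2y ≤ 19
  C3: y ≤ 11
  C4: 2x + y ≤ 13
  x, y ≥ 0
Each vertex is the intersection of two constraint boundaries that also satisfies all remaining constraints:
  x = 0 and y = 0 → (0, 0)
  x = 6 and y = 0 → (6, 0)
  x = 6 and 2x + y = 13 → (6, 1)
  2x + 2y = 19 and 2x + y = 13 → (3.5, 6)
  2x + 2y = 19 and x = 0 → (0, 9.5)

Evaluating z = 5x + 9y at each vertex:
  (0, 0): z = 0
  (6, 0): z = 30
  (6, 1): z = 39
  (3.5, 6): z = 71.5
  (0, 9.5): z = 85.5

The maximum is at (0, 9.5) with z = 85.5.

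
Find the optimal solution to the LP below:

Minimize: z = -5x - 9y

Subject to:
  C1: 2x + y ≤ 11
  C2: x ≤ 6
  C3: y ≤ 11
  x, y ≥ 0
Each vertex is the intersection of two constraint boundaries that also satisfies all remaining constraints:
  x = 0 and y = 0 → (0, 0)
  2x + y = 11 and y = 0 → (5.5, 0)
  2x + y = 11 and y = 11 → (0, 11)

Evaluating z = -5x - 9y at each vertex:
  (0, 0): z = 0
  (5.5, 0): z = -27.5
  (0, 11): z = -99

The minimum is at (0, 11) with z = -99.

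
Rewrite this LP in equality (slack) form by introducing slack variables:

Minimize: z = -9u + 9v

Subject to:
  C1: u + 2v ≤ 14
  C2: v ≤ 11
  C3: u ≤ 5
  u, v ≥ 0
min z = -9u + 9v

s.t.
  u + 2v + s1 = 14
  v + s2 = 11
  u + s3 = 5
  u, v, s1, s2, s3 ≥ 0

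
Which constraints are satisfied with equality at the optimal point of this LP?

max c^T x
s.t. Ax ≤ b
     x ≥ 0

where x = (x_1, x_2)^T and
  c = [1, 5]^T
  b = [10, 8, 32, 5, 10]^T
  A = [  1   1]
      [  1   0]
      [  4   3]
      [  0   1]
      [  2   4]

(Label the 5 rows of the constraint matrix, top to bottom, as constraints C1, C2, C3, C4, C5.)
Optimal: x_1 = 0, x_2 = 2.5
Slack at optimum:
  C1: slack = 7.5
  C2: slack = 8
  C3: slack = 24.5
  C4: slack = 2.5
  C5: slack = 0 (binding)
  x_1 ≥ 0: x_1 = 0 (binding)
  x_2 ≥ 0: x_2 = 2.5
Binding constraints: C5, x_1 ≥ 0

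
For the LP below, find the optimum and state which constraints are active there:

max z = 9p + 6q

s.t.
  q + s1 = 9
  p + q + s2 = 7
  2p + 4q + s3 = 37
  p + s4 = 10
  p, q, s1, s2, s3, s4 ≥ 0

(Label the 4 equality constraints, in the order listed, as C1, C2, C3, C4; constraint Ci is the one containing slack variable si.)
Optimal: p = 7, q = 0
Slack at optimum:
  C1: slack = 9
  C2: slack = 0 (binding)
  C3: slack = 23
  C4: slack = 3
  p ≥ 0: p = 7
  q ≥ 0: q = 0 (binding)
Binding constraints: C2, q ≥ 0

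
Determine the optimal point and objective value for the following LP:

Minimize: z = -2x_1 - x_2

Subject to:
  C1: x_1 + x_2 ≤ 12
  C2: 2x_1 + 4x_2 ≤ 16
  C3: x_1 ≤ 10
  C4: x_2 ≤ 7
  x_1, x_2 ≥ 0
Each vertex is the intersection of two constraint boundaries that also satisfies all remaining constraints:
  x_1 = 0 and x_2 = 0 → (0, 0)
  2x_1 + 4x_2 = 16 and x_2 = 0 → (8, 0)
  2x_1 + 4x_2 = 16 and x_1 = 0 → (0, 4)

Evaluating z = -2x_1 - x_2 at each vertex:
  (0, 0): z = 0
  (8, 0): z = -16
  (0, 4): z = -4

The minimum is at (8, 0) with z = -16.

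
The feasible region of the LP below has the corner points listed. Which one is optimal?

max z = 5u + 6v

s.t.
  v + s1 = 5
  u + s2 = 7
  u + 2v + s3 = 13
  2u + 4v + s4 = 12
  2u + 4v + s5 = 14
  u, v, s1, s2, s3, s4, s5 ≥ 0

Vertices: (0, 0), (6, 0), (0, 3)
Evaluating z = 5u + 6v at each vertex:
  (0, 0): z = 0
  (6, 0): z = 30
  (0, 3): z = 18

The largest value is z = 30, attained at (6, 0).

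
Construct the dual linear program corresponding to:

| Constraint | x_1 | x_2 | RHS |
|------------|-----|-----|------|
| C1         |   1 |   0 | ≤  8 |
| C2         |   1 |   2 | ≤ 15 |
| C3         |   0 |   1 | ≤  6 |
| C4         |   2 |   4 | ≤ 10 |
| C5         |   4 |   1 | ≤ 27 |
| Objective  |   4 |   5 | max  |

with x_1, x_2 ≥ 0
Minimize: z = 8y1 + 15y2 + 6y3 + 10y4 + 27y5

Subject to:
  C1: -y1 - y2 - 2y4 - 4y5 ≤ -4
  C2: -2y2 - y3 - 4y4 - y5 ≤ -5
  y1, y2, y3, y4, y5 ≥ 0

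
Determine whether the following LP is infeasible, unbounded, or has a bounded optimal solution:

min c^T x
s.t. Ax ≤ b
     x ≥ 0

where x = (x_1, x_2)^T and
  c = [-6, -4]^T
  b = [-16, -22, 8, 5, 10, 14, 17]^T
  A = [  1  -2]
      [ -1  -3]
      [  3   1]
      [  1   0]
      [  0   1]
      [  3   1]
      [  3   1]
The point (0, 8) satisfies every constraint, so the LP is feasible; the constraints give x_1 ≤ 5 and x_2 ≤ 10, which with x_1, x_2 ≥ 0 keep the feasible region inside a bounded box. A feasible, bounded LP attains a finite optimum at a vertex.

Evaluating z = -6x_1 - 4x_2 at each vertex:
  (0, 8): z = -32

The LP has an optimal solution: (0, 8) with z = -32.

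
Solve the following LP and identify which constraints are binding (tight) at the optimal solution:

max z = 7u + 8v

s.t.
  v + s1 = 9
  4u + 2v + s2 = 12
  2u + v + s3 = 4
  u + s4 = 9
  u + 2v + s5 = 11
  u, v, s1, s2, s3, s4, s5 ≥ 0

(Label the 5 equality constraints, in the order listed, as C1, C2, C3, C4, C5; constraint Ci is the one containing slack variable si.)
Optimal: u = 0, v = 4
Slack at optimum:
  C1: slack = 5
  C2: slack = 4
  C3: slack = 0 (binding)
  C4: slack = 9
  C5: slack = 3
  u ≥ 0: u = 0 (binding)
  v ≥ 0: v = 4
Binding constraints: C3, u ≥ 0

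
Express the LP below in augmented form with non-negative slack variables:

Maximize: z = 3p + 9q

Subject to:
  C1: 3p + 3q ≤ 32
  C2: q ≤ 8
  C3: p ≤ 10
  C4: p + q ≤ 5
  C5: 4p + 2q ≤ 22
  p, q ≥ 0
max z = 3p + 9q

s.t.
  3p + 3q + s1 = 32
  q + s2 = 8
  p + s3 = 10
  p + q + s4 = 5
  4p + 2q + s5 = 22
  p, q, s1, s2, s3, s4, s5 ≥ 0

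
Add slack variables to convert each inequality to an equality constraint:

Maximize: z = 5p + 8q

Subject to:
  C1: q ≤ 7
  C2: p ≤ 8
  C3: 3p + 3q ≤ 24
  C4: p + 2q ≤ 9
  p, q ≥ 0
max z = 5p + 8q

s.t.
  q + s1 = 7
  p + s2 = 8
  3p + 3q + s3 = 24
  p + 2q + s4 = 9
  p, q, s1, s2, s3, s4 ≥ 0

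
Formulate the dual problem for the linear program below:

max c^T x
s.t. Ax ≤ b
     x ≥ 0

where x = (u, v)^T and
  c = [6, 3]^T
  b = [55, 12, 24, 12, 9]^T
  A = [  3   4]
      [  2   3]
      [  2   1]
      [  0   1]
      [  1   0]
Minimize: z = 55y1 + 12y2 + 24y3 + 12y4 + 9y5

Subject to:
  C1: -3y1 - 2y2 - 2y3 - y5 ≤ -6
  C2: -4y1 - 3y2 - y3 - y4 ≤ -3
  y1, y2, y3, y4, y5 ≥ 0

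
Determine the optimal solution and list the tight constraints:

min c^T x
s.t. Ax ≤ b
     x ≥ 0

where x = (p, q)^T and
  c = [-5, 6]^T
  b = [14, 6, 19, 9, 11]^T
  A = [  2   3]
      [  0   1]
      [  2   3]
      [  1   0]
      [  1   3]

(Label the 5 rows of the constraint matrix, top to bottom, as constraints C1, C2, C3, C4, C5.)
Optimal: p = 7, q = 0
Slack at optimum:
  C1: slack = 0 (binding)
  C2: slack = 6
  C3: slack = 5
  C4: slack = 2
  C5: slack = 4
  p ≥ 0: p = 7
  q ≥ 0: q = 0 (binding)
Binding constraints: C1, q ≥ 0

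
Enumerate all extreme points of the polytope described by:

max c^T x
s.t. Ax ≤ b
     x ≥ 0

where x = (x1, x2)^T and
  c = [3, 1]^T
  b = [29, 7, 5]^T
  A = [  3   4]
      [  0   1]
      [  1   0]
Each vertex is the intersection of two constraint boundaries that also satisfies all remaining constraints:
  x1 = 0 and x2 = 0 → (0, 0)
  x1 = 5 and x2 = 0 → (5, 0)
  3x1 + 4x2 = 29 and x1 = 5 → (5, 3.5)
  3x1 + 4x2 = 29 and x2 = 7 → (0.3333, 7)
  x2 = 7 and x1 = 0 → (0, 7)

Vertices: (0, 0), (5, 0), (5, 3.5), (0.3333, 7), (0, 7)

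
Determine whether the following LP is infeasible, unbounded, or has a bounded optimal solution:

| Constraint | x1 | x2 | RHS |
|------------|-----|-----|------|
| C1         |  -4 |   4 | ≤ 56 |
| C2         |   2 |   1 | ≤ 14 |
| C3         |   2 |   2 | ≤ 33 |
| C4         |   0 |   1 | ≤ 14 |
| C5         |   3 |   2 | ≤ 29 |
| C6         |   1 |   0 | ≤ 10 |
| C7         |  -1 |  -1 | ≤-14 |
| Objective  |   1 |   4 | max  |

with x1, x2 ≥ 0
The point (0, 14) satisfies every constraint, so the LP is feasible; the constraints give x1 ≤ 10 and x2 ≤ 14, which with x1, x2 ≥ 0 keep the feasible region inside a bounded box. A feasible, bounded LP attains a finite optimum at a vertex.

Bounded optimum: z* = 56 at (0, 14).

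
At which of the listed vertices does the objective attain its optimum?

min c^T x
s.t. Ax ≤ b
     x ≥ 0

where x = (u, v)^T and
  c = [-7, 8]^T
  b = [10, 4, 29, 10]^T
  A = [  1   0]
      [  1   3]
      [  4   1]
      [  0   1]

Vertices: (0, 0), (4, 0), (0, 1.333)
Evaluating z = -7u + 8v at each vertex:
  (0, 0): z = 0
  (4, 0): z = -28
  (0, 1.333): z = 10.67

The smallest value is z = -28, attained at (4, 0).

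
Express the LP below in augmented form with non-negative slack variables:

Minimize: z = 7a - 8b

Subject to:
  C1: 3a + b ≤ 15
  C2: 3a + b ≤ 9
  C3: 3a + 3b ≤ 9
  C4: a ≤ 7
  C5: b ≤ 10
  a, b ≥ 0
min z = 7a - 8b

s.t.
  3a + b + s1 = 15
  3a + b + s2 = 9
  3a + 3b + s3 = 9
  a + s4 = 7
  b + s5 = 10
  a, b, s1, s2, s3, s4, s5 ≥ 0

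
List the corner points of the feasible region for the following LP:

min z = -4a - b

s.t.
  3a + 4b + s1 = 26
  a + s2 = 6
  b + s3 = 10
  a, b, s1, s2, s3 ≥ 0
Each vertex is the intersection of two constraint boundaries that also satisfies all remaining constraints:
  a = 0 and b = 0 → (0, 0)
  a = 6 and b = 0 → (6, 0)
  3a + 4b = 26 and a = 6 → (6, 2)
  3a + 4b = 26 and a = 0 → (0, 6.5)

Vertices: (0, 0), (6, 0), (6, 2), (0, 6.5)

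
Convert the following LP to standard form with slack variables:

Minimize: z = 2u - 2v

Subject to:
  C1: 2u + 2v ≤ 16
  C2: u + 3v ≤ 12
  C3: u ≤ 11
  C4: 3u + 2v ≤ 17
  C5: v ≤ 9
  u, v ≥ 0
min z = 2u - 2v

s.t.
  2u + 2v + s1 = 16
  u + 3v + s2 = 12
  u + s3 = 11
  3u + 2v + s4 = 17
  v + s5 = 9
  u, v, s1, s2, s3, s4, s5 ≥ 0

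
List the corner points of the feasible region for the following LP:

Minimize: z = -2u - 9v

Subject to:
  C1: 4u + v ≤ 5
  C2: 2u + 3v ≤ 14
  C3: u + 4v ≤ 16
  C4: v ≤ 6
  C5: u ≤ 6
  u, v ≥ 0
Each vertex is the intersection of two constraint boundaries that also satisfies all remaining constraints:
  u = 0 and v = 0 → (0, 0)
  4u + v = 5 and v = 0 → (1.25, 0)
  4u + v = 5 and u + 4v = 16 → (0.2667, 3.933)
  u + 4v = 16 and u = 0 → (0, 4)

Vertices: (0, 0), (1.25, 0), (0.2667, 3.933), (0, 4)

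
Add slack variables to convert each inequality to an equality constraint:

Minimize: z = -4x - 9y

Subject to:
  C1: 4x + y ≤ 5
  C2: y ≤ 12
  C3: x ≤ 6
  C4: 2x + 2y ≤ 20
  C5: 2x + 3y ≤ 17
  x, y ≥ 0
min z = -4x - 9y

s.t.
  4x + y + s1 = 5
  y + s2 = 12
  x + s3 = 6
  2x + 2y + s4 = 20
  2x + 3y + s5 = 17
  x, y, s1, s2, s3, s4, s5 ≥ 0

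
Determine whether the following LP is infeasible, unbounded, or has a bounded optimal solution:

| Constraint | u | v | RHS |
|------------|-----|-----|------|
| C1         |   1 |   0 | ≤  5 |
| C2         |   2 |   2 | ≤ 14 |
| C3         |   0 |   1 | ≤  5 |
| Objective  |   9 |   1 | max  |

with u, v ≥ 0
The point (5, 2) satisfies every constraint, so the LP is feasible; the constraints give u ≤ 5 and v ≤ 5, which with u, v ≥ 0 keep the feasible region inside a bounded box. A feasible, bounded LP attains a finite optimum at a vertex.

Feasible with finite optimum z* = 47 at (5, 2).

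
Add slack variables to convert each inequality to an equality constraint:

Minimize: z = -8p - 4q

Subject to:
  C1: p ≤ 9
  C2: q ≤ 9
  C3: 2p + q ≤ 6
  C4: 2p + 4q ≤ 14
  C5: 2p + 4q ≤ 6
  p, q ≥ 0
min z = -8p - 4q

s.t.
  p + s1 = 9
  q + s2 = 9
  2p + q + s3 = 6
  2p + 4q + s4 = 14
  2p + 4q + s5 = 6
  p, q, s1, s2, s3, s4, s5 ≥ 0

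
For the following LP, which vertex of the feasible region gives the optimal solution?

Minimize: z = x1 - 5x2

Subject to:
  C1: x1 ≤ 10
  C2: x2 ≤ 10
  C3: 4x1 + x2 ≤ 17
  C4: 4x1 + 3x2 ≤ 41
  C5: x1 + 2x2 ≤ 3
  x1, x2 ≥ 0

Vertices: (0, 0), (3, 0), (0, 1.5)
Evaluating z = x1 - 5x2 at each vertex:
  (0, 0): z = 0
  (3, 0): z = 3
  (0, 1.5): z = -7.5

The smallest value is z = -7.5, attained at (0, 1.5).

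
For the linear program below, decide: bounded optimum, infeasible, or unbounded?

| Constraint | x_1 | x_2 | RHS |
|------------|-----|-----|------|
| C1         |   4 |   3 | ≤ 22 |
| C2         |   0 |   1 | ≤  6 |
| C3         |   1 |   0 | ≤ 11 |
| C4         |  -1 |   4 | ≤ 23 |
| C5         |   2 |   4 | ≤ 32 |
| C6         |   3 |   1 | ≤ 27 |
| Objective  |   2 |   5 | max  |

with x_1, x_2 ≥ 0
The point (1, 6) satisfies every constraint, so the LP is feasible; the constraints give x_1 ≤ 11 and x_2 ≤ 6, which with x_1, x_2 ≥ 0 keep the feasible region inside a bounded box. A feasible, bounded LP attains a finite optimum at a vertex.

Evaluating z = 2x_1 + 5x_2 at each vertex:
  (0, 0): z = 0
  (5.5, 0): z = 11
  (1, 6): z = 32
  (0, 5.75): z = 28.75

Feasible with finite optimum z* = 32 at (1, 6).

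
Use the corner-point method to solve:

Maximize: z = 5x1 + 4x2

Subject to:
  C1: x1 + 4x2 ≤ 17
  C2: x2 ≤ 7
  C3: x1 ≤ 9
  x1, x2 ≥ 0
Each vertex is the intersection of two constraint boundaries that also satisfies all remaining constraints:
  x1 = 0 and x2 = 0 → (0, 0)
  x1 = 9 and x2 = 0 → (9, 0)
  x1 + 4x2 = 17 and x1 = 9 → (9, 2)
  x1 + 4x2 = 17 and x1 = 0 → (0, 4.25)

Evaluating z = 5x1 + 4x2 at each vertex:
  (0, 0): z = 0
  (9, 0): z = 45
  (9, 2): z = 53
  (0, 4.25): z = 17

The maximum is at (9, 2) with z = 53.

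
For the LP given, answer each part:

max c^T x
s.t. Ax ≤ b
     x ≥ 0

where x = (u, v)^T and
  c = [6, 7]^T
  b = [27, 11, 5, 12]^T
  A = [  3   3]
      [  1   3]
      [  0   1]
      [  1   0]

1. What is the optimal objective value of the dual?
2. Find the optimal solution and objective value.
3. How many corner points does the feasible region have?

1. 55 (by strong duality, equal to the primal optimum)
2. u = 8, v = 1, z = 55
3. 4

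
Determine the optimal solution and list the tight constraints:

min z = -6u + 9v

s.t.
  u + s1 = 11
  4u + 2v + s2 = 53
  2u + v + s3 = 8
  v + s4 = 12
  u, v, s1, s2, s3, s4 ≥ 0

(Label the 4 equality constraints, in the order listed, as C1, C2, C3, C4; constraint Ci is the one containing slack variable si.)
Optimal: u = 4, v = 0
Binding: C3, v ≥ 0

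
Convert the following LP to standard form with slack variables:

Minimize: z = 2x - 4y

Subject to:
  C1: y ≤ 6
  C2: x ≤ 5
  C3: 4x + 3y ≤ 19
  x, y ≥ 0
min z = 2x - 4y

s.t.
  y + s1 = 6
  x + s2 = 5
  4x + 3y + s3 = 19
  x, y, s1, s2, s3 ≥ 0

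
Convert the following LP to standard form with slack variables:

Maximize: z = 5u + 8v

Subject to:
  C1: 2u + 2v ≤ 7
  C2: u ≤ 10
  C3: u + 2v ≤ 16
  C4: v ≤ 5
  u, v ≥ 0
max z = 5u + 8v

s.t.
  2u + 2v + s1 = 7
  u + s2 = 10
  u + 2v + s3 = 16
  v + s4 = 5
  u, v, s1, s2, s3, s4 ≥ 0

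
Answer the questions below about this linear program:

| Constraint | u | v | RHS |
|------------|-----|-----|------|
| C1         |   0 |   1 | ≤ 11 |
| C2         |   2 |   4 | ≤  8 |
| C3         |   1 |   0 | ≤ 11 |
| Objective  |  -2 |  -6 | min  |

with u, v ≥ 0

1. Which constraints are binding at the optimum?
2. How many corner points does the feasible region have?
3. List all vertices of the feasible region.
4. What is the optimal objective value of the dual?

1. C2, u ≥ 0
2. 3
3. (0, 0), (4, 0), (0, 2)
4. -12 (by strong duality, equal to the primal optimum)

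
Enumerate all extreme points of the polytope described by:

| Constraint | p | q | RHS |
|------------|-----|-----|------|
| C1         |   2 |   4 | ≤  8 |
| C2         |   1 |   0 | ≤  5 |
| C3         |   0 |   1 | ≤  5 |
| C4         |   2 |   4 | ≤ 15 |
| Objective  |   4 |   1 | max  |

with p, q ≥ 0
Each vertex is the intersection of two constraint boundaries that also satisfies all remaining constraints:
  p = 0 and q = 0 → (0, 0)
  2p + 4q = 8 and q = 0 → (4, 0)
  2p + 4q = 8 and p = 0 → (0, 2)

Vertices: (0, 0), (4, 0), (0, 2)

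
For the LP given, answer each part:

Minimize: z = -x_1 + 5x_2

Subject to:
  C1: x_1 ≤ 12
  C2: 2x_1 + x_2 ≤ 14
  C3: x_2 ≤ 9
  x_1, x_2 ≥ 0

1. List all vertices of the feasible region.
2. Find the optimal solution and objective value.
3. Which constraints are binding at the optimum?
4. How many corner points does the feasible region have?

1. (0, 0), (7, 0), (2.5, 9), (0, 9)
2. x_1 = 7, x_2 = 0, z = -7
3. C2, x_2 ≥ 0
4. 4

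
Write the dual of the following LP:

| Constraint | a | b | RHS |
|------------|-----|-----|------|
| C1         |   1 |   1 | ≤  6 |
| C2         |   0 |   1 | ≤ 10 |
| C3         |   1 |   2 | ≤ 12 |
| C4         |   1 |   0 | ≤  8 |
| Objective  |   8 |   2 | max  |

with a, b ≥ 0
Minimize: z = 6y1 + 10y2 + 12y3 + 8y4

Subject to:
  C1: -y1 - y3 - y4 ≤ -8
  C2: -y1 - y2 - 2y3 ≤ -2
  y1, y2, y3, y4 ≥ 0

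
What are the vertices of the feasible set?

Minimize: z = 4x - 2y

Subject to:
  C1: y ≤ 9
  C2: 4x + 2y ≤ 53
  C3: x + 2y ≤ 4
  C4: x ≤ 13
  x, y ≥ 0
Each vertex is the intersection of two constraint boundaries that also satisfies all remaining constraints:
  x = 0 and y = 0 → (0, 0)
  x + 2y = 4 and y = 0 → (4, 0)
  x + 2y = 4 and x = 0 → (0, 2)

Vertices: (0, 0), (4, 0), (0, 2)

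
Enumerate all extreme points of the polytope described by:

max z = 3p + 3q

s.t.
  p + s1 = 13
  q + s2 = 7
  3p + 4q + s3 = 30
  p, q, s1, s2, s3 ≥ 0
Each vertex is the intersection of two constraint boundaries that also satisfies all remaining constraints:
  p = 0 and q = 0 → (0, 0)
  3p + 4q = 30 and q = 0 → (10, 0)
  q = 7 and 3p + 4q = 30 → (0.6667, 7)
  q = 7 and p = 0 → (0, 7)

Vertices: (0, 0), (10, 0), (0.6667, 7), (0, 7)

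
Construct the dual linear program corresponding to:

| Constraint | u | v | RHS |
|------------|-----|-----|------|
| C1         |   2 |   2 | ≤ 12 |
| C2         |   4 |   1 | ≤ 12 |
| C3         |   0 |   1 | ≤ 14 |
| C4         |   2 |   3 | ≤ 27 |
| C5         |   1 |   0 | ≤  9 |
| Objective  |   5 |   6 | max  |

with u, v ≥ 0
Minimize: z = 12y1 + 12y2 + 14y3 + 27y4 + 9y5

Subject to:
  C1: -2y1 - 4y2 - 2y4 - y5 ≤ -5
  C2: -2y1 - y2 - y3 - 3y4 ≤ -6
  y1, y2, y3, y4, y5 ≥ 0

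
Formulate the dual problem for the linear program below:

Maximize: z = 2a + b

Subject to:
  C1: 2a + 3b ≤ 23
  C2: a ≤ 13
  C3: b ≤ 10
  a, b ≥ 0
Minimize: z = 23y1 + 13y2 + 10y3

Subject to:
  C1: -2y1 - y2 ≤ -2
  C2: -3y1 - y3 ≤ -1
  y1, y2, y3 ≥ 0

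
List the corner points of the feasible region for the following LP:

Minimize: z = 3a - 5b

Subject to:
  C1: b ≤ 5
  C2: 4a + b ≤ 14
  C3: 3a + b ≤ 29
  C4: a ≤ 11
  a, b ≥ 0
Each vertex is the intersection of two constraint boundaries that also satisfies all remaining constraints:
  a = 0 and b = 0 → (0, 0)
  4a + b = 14 and b = 0 → (3.5, 0)
  b = 5 and 4a + b = 14 → (2.25, 5)
  b = 5 and a = 0 → (0, 5)

Vertices: (0, 0), (3.5, 0), (2.25, 5), (0, 5)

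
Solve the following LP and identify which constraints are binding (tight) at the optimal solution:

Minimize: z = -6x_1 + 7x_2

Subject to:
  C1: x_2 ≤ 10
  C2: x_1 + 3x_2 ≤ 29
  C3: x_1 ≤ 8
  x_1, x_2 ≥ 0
Optimal: x_1 = 8, x_2 = 0
Slack at optimum:
  C1: slack = 10
  C2: slack = 21
  C3: slack = 0 (binding)
  x_1 ≥ 0: x_1 = 8
  x_2 ≥ 0: x_2 = 0 (binding)
Binding constraints: C3, x_2 ≥ 0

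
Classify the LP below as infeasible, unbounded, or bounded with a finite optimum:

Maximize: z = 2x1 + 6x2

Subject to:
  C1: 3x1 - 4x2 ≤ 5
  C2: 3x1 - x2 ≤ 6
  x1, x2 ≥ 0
Feasible point: (0, 0) satisfies every constraint, so the LP is feasible.
Direction d = (0, 1): for each constraint row a, a·d ≤ 0 —
  (3)(0) + (-4)(1) = -4 ≤ 0
  (3)(0) + (-1)(1) = -1 ≤ 0
and d ≥ 0, so (0, 0) + t·d stays feasible for every t ≥ 0. Along this ray z = 2x1 + 6x2 changes by 6 per unit t, so z → +∞.

The LP is unbounded; z can be made arbitrarily large.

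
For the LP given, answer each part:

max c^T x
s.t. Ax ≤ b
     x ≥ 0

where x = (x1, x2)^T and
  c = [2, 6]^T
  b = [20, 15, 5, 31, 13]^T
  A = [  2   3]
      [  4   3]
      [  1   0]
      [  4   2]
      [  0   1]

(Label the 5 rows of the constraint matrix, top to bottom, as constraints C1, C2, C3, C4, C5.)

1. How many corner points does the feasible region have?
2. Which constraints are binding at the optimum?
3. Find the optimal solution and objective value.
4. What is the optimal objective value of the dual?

1. 3
2. C2, x1 ≥ 0
3. x1 = 0, x2 = 5, z = 30
4. 30 (by strong duality, equal to the primal optimum)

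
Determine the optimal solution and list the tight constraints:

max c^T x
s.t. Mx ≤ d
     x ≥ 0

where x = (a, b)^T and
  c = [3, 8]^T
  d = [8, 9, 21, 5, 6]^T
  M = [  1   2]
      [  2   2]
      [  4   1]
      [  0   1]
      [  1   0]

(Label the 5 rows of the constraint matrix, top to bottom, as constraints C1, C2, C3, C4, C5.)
Optimal: a = 0, b = 4
Slack at optimum:
  C1: slack = 0 (binding)
  C2: slack = 1
  C3: slack = 17
  C4: slack = 1
  C5: slack = 6
  a ≥ 0: a = 0 (binding)
  b ≥ 0: b = 4
Binding constraints: C1, a ≥ 0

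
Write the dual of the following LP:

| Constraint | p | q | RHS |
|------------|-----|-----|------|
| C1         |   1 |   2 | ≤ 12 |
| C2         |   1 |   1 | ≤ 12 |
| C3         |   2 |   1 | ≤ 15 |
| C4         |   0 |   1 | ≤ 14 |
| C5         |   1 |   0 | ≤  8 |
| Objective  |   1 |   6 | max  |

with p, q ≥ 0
Minimize: z = 12y1 + 12y2 + 15y3 + 14y4 + 8y5

Subject to:
  C1: -y1 - y2 - 2y3 - y5 ≤ -1
  C2: -2y1 - y2 - y3 - y4 ≤ -6
  y1, y2, y3, y4, y5 ≥ 0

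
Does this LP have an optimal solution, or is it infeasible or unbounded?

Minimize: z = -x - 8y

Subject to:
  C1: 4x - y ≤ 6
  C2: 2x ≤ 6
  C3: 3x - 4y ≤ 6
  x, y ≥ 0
Feasible point: (0, 0) satisfies every constraint, so the LP is feasible.
Direction d = (0, 1): for each constraint row a, a·d ≤ 0 —
  (4)(0) + (-1)(1) = -1 ≤ 0
  (2)(0) + (0)(1) = 0 ≤ 0
  (3)(0) + (-4)(1) = -4 ≤ 0
and d ≥ 0, so (0, 0) + t·d stays feasible for every t ≥ 0. Along this ray z = -x - 8y changes by -8 per unit t, so z → −∞.

The LP is unbounded; z can be made arbitrarily small.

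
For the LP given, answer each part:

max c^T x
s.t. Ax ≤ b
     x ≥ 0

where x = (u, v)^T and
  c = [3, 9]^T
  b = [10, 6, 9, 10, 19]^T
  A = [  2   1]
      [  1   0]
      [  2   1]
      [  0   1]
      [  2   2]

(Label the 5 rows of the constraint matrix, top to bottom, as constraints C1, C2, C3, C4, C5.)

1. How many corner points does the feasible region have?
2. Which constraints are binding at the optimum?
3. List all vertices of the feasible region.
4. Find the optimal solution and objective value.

1. 3
2. C3, u ≥ 0
3. (0, 0), (4.5, 0), (0, 9)
4. u = 0, v = 9, z = 81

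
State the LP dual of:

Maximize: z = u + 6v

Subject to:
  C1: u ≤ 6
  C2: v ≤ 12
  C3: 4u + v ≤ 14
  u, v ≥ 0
Minimize: z = 6y1 + 12y2 + 14y3

Subject to:
  C1: -y1 - 4y3 ≤ -1
  C2: -y2 - y3 ≤ -6
  y1, y2, y3 ≥ 0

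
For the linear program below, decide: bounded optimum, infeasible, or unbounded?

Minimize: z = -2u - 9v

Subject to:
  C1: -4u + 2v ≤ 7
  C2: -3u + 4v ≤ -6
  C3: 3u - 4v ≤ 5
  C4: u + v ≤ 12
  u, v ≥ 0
C3 requires 3u - 4v ≤ 5, while C2 (-3u + 4v ≤ -6) is equivalent to 3u - 4v ≥ 6. Together they would need 6 ≤ 3u - 4v ≤ 5, which is impossible since 6 > 5. No point satisfies all constraints.

The feasible region is empty; the LP is infeasible.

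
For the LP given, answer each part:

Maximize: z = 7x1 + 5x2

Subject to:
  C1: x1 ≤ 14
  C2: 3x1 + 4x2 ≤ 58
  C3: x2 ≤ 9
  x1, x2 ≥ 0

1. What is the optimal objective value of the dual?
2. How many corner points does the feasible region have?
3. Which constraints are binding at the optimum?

1. 118 (by strong duality, equal to the primal optimum)
2. 5
3. C1, C2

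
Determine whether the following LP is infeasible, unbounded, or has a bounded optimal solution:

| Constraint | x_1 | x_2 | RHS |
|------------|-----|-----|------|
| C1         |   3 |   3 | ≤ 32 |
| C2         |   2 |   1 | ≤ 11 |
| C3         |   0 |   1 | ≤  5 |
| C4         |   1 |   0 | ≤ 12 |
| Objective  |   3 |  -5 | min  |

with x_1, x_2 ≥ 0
The point (0, 5) satisfies every constraint, so the LP is feasible; the constraints give x_1 ≤ 12 and x_2 ≤ 5, which with x_1, x_2 ≥ 0 keep the feasible region inside a bounded box. A feasible, bounded LP attains a finite optimum at a vertex.

Evaluating z = 3x_1 - 5x_2 at each vertex:
  (0, 0): z = 0
  (5.5, 0): z = 16.5
  (3, 5): z = -16
  (0, 5): z = -25

The LP has an optimal solution: (0, 5) with z = -25.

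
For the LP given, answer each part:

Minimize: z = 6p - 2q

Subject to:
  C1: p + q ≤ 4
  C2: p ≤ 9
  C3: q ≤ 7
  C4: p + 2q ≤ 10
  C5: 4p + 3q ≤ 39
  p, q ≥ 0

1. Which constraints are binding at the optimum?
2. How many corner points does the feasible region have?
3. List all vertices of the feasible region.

1. C1, p ≥ 0
2. 3
3. (0, 0), (4, 0), (0, 4)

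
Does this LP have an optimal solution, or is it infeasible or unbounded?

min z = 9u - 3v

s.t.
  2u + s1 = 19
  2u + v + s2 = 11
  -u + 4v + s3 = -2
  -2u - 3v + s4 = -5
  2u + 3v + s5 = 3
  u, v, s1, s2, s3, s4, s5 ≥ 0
The row 2u + 3v + s5 = 3 with s5 ≥ 0 requires 2u + 3v ≤ 3, while the row -2u - 3v + s4 = -5 with s4 ≥ 0 is equivalent to 2u + 3v ≥ 5. Together they would need 5 ≤ 2u + 3v ≤ 3, which is impossible since 5 > 3. No point satisfies all constraints.

Infeasible: no point satisfies all constraints simultaneously.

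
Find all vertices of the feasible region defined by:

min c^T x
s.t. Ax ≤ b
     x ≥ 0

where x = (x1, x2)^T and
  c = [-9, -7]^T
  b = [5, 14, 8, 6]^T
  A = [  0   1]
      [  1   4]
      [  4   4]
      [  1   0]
Each vertex is the intersection of two constraint boundaries that also satisfies all remaining constraints:
  x1 = 0 and x2 = 0 → (0, 0)
  4x1 + 4x2 = 8 and x2 = 0 → (2, 0)
  4x1 + 4x2 = 8 and x1 = 0 → (0, 2)

Vertices: (0, 0), (2, 0), (0, 2)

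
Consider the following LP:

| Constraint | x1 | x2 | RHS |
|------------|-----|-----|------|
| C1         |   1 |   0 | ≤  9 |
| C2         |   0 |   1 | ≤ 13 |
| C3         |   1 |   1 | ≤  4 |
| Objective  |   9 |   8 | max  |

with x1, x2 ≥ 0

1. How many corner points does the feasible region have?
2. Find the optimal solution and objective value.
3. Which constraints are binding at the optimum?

1. 3
2. x1 = 4, x2 = 0, z = 36
3. C3, x2 ≥ 0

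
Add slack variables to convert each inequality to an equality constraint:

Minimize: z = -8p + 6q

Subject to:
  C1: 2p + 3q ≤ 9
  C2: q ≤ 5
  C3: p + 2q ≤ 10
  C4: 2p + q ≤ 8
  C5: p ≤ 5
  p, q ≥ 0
min z = -8p + 6q

s.t.
  2p + 3q + s1 = 9
  q + s2 = 5
  p + 2q + s3 = 10
  2p + q + s4 = 8
  p + s5 = 5
  p, q, s1, s2, s3, s4, s5 ≥ 0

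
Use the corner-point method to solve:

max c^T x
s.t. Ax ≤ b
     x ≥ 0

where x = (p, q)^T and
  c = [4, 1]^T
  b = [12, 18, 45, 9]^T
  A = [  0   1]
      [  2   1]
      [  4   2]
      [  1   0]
Each vertex is the intersection of two constraint boundaries that also satisfies all remaining constraints:
  p = 0 and q = 0 → (0, 0)
  2p + q = 18 and p = 9 → (9, 0)
  q = 12 and 2p + q = 18 → (3, 12)
  q = 12 and p = 0 → (0, 12)

Evaluating z = 4p + q at each vertex:
  (0, 0): z = 0
  (9, 0): z = 36
  (3, 12): z = 24
  (0, 12): z = 12

The maximum is at (9, 0) with z = 36.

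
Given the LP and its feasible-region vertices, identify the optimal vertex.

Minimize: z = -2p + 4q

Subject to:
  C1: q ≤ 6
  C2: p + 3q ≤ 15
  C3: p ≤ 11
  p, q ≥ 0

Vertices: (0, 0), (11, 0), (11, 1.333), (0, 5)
Evaluating z = -2p + 4q at each vertex:
  (0, 0): z = 0
  (11, 0): z = -22
  (11, 1.333): z = -16.67
  (0, 5): z = 20

The smallest value is z = -22, attained at (11, 0).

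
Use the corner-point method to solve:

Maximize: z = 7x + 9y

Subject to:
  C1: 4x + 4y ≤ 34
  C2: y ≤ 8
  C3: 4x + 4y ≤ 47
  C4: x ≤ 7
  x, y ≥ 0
Each vertex is the intersection of two constraint boundaries that also satisfies all remaining constraints:
  x = 0 and y = 0 → (0, 0)
  x = 7 and y = 0 → (7, 0)
  4x + 4y = 34 and x = 7 → (7, 1.5)
  4x + 4y = 34 and y = 8 → (0.5, 8)
  y = 8 and x = 0 → (0, 8)

Evaluating z = 7x + 9y at each vertex:
  (0, 0): z = 0
  (7, 0): z = 49
  (7, 1.5): z = 62.5
  (0.5, 8): z = 75.5
  (0, 8): z = 72

The maximum is at (0.5, 8) with z = 75.5.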